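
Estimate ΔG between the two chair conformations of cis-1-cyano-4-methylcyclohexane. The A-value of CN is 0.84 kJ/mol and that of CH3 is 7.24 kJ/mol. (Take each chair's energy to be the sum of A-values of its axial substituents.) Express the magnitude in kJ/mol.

6.40 kJ/mol

C1 and C4 have opposite parity, so for the cis isomer the two substituents are one axial and one equatorial in each chair.
Chair I (cyano axial, methyl equatorial): E = 0.84 kJ/mol.
Chair II (cyano equatorial, methyl axial): E = 7.24 kJ/mol.
ΔE = 7.24 − 0.84 = 6.40 kJ/mol; chair I is more stable.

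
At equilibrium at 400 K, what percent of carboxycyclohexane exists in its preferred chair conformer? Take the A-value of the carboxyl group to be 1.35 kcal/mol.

84.5%

One chair has the carboxyl group axial (E = 1.35 kcal/mol) and the other has it equatorial (E = 0).
ΔG = 1.35 kcal/mol between the two chairs.
K = exp(ΔG/RT) with R = 1.987×10⁻³ kcal mol⁻¹ K⁻¹ and T = 400 K gives K ≈ 5.47.
Fraction in the lower-energy chair = K/(K+1) = 84.5%.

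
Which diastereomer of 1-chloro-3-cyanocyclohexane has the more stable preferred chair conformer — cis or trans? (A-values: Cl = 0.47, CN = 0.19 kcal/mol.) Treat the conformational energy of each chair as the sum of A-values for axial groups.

cis

At 1,3 positions (parity same): cis → (e,e or a,a); trans → (a,e or e,a).
Best chair for cis: E = 0.00 kcal/mol; best chair for trans: E = 0.19 kcal/mol.
The cis isomer is lower by 0.19 kcal/mol.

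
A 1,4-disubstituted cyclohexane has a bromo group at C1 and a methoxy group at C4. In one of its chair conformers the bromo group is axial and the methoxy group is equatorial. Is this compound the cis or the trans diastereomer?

C1 and C4 have opposite parity, so their axial bonds point in opposite directions.
With opposite-parity carbons, two substituents on the same face are one axial and one equatorial; opposite faces give both axial or both equatorial.
Here the groups are axial/equatorial → same face → cis.

cis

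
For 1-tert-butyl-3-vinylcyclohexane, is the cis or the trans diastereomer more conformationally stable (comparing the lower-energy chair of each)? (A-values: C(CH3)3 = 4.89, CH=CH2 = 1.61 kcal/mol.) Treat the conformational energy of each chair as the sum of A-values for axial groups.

At 1,3 positions (parity same): cis → (e,e or a,a); trans → (a,e or e,a).
Best chair for cis: E = 0.00 kcal/mol; best chair for trans: E = 1.61 kcal/mol.
The cis isomer is lower by 1.61 kcal/mol.

cis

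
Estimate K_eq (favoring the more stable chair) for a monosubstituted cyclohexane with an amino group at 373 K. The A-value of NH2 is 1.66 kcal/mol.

K ≈ 9.39

One chair has the amino group axial (E = 1.66 kcal/mol) and the other has it equatorial (E = 0).
ΔG = 1.66 kcal/mol between the two chairs.
K = exp(ΔG/RT) with R = 1.987×10⁻³ kcal mol⁻¹ K⁻¹ and T = 373 K gives K ≈ 9.39.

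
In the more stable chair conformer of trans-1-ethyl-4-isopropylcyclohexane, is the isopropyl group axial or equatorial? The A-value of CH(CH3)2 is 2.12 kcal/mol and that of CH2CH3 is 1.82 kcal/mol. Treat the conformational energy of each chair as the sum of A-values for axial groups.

equatorial

C1 and C4 have opposite parity, so for the trans isomer the two substituents are e,e in one chair and a,a in the other.
Chair I (isopropyl axial, ethyl axial): E = 3.94 kcal/mol.
Chair II (isopropyl equatorial, ethyl equatorial): E = 0.00 kcal/mol.
Chair II is the more stable (lower-energy) conformer, and in that chair the isopropyl group is equatorial.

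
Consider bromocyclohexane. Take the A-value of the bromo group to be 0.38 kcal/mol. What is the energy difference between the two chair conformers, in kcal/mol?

0.38 kcal/mol

A monosubstituted cyclohexane has one chair with the bromo group axial (E = A = 0.38 kcal/mol) and one with it equatorial (E = 0).
ΔE = 0.38 − 0 = 0.38 kcal/mol.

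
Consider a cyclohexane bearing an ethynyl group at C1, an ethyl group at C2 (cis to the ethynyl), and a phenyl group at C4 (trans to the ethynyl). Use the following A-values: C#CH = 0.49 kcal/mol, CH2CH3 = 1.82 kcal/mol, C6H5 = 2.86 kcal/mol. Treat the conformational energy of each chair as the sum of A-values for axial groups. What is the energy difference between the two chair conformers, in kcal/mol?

Chair I (ethynyl axial, ethyl equatorial, phenyl axial): E = 3.35 kcal/mol.
Chair II (ethynyl equatorial, ethyl axial, phenyl equatorial): E = 1.82 kcal/mol.
ΔE = 3.35 − 1.82 = 1.53 kcal/mol; chair II is more stable.

1.53 kcal/mol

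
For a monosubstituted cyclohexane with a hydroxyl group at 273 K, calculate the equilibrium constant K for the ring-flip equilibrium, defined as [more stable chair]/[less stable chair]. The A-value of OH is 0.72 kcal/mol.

K ≈ 3.77

One chair has the hydroxyl group axial (E = 0.72 kcal/mol) and the other has it equatorial (E = 0).
ΔG = 0.72 kcal/mol between the two chairs.
K = exp(ΔG/RT) with R = 1.987×10⁻³ kcal mol⁻¹ K⁻¹ and T = 273 K gives K ≈ 3.77.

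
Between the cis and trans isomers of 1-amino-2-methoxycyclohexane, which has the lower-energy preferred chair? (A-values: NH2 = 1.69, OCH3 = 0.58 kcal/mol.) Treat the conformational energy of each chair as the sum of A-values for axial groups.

At 1,2 positions (parity opposite): cis → (a,e or e,a); trans → (e,e or a,a).
Best chair for cis: E = 0.58 kcal/mol; best chair for trans: E = 0.00 kcal/mol.
The trans isomer is lower by 0.58 kcal/mol.

trans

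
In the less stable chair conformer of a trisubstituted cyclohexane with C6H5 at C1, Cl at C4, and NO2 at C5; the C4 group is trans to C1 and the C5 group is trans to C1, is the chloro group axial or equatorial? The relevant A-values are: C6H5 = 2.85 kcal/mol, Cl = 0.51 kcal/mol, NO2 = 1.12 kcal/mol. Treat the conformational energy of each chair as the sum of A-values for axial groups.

Chair I (phenyl axial, chloro axial, nitro equatorial): E = 3.36 kcal/mol.
Chair II (phenyl equatorial, chloro equatorial, nitro axial): E = 1.12 kcal/mol.
Chair I is the less stable (higher-energy) conformer, and in that chair the chloro group is axial.

axial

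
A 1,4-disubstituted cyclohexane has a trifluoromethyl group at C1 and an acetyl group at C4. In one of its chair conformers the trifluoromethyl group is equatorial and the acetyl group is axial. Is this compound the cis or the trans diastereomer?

C1 and C4 have opposite parity, so their axial bonds point in opposite directions.
With opposite-parity carbons, two substituents on the same face are one axial and one equatorial; opposite faces give both axial or both equatorial.
Here the groups are equatorial/axial → same face → cis.

cis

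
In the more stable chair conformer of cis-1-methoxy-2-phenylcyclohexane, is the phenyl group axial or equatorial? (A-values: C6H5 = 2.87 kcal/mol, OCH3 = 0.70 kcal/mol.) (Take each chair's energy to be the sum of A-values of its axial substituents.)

C1 and C2 have opposite parity, so for the cis isomer the two substituents are one axial and one equatorial in each chair.
Chair I (phenyl axial, methoxy equatorial): E = 2.87 kcal/mol.
Chair II (phenyl equatorial, methoxy axial): E = 0.70 kcal/mol.
Chair II is the more stable (lower-energy) conformer, and in that chair the phenyl group is equatorial.

equatorial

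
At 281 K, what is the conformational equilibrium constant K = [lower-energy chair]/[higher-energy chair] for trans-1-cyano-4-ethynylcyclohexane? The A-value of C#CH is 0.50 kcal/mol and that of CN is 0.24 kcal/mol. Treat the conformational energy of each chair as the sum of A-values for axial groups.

C1 and C4 have opposite parity, so for the trans isomer the two substituents are e,e in one chair and a,a in the other.
Chair I (ethynyl axial, cyano axial): E = 0.74 kcal/mol; chair II (ethynyl equatorial, cyano equatorial): E = 0.00 kcal/mol.
ΔG = 0.74 kcal/mol between the two chairs.
K = exp(ΔG/RT) with R = 1.987×10⁻³ kcal mol⁻¹ K⁻¹ and T = 281 K gives K ≈ 3.76.

K ≈ 3.76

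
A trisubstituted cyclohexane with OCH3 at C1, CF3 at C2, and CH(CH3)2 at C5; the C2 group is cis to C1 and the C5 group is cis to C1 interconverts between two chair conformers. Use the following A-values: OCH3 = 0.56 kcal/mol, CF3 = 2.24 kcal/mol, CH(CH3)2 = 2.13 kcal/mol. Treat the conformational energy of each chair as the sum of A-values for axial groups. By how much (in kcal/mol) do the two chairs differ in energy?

0.45 kcal/mol

Chair I (methoxy axial, trifluoromethyl equatorial, isopropyl axial): E = 2.69 kcal/mol.
Chair II (methoxy equatorial, trifluoromethyl axial, isopropyl equatorial): E = 2.24 kcal/mol.
ΔE = 2.69 − 2.24 = 0.45 kcal/mol; chair II is more stable.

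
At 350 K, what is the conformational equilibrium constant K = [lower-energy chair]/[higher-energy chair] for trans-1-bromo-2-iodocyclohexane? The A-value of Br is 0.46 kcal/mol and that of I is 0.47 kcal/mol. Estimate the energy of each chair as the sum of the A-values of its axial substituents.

K ≈ 3.81

C1 and C2 have opposite parity, so for the trans isomer the two substituents are e,e in one chair and a,a in the other.
Chair I (bromo axial, iodo axial): E = 0.93 kcal/mol; chair II (bromo equatorial, iodo equatorial): E = 0.00 kcal/mol.
ΔG = 0.93 kcal/mol between the two chairs.
K = exp(ΔG/RT) with R = 1.987×10⁻³ kcal mol⁻¹ K⁻¹ and T = 350 K gives K ≈ 3.81.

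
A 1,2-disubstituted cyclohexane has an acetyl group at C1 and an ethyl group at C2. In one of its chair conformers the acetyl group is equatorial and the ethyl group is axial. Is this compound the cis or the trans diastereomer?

cis

C1 and C2 have opposite parity, so their axial bonds point in opposite directions.
With opposite-parity carbons, two substituents on the same face are one axial and one equatorial; opposite faces give both axial or both equatorial.
Here the groups are equatorial/axial → same face → cis.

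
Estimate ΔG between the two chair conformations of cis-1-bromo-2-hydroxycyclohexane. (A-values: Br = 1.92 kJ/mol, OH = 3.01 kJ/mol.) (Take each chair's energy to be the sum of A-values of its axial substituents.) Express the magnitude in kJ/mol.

C1 and C2 have opposite parity, so for the cis isomer the two substituents are one axial and one equatorial in each chair.
Chair I (bromo axial, hydroxyl equatorial): E = 1.92 kJ/mol.
Chair II (bromo equatorial, hydroxyl axial): E = 3.01 kJ/mol.
ΔE = 3.01 − 1.92 = 1.09 kJ/mol; chair I is more stable.

1.09 kJ/mol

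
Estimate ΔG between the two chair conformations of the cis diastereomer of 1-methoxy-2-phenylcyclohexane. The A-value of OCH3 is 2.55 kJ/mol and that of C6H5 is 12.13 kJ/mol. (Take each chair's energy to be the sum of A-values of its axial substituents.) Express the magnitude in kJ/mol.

C1 and C2 have opposite parity, so for the cis isomer the two substituents are one axial and one equatorial in each chair.
Chair I (methoxy axial, phenyl equatorial): E = 2.55 kJ/mol.
Chair II (methoxy equatorial, phenyl axial): E = 12.13 kJ/mol.
ΔE = 12.13 − 2.55 = 9.58 kJ/mol; chair I is more stable.

9.58 kJ/mol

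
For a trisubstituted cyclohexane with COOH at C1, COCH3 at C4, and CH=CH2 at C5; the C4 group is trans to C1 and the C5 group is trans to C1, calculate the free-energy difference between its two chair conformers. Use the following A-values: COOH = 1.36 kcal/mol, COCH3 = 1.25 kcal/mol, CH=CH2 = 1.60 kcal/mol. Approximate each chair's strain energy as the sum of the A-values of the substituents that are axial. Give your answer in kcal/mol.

Chair I (carboxyl axial, acetyl axial, vinyl equatorial): E = 2.61 kcal/mol.
Chair II (carboxyl equatorial, acetyl equatorial, vinyl axial): E = 1.60 kcal/mol.
ΔE = 2.61 − 1.60 = 1.01 kcal/mol; chair II is more stable.

1.01 kcal/mol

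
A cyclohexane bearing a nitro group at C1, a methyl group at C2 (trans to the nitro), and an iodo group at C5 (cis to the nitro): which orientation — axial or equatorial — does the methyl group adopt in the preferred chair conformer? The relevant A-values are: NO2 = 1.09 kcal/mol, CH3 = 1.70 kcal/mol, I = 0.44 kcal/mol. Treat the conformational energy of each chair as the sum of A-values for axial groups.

Chair I (nitro axial, methyl axial, iodo axial): E = 3.23 kcal/mol.
Chair II (nitro equatorial, methyl equatorial, iodo equatorial): E = 0.00 kcal/mol.
Chair II is the more stable (lower-energy) conformer, and in that chair the methyl group is equatorial.

equatorial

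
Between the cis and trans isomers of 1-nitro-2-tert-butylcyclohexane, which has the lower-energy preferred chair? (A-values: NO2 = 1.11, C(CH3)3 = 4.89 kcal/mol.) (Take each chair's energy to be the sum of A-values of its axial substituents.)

trans

At 1,2 positions (parity opposite): cis → (a,e or e,a); trans → (e,e or a,a).
Best chair for cis: E = 1.11 kcal/mol; best chair for trans: E = 0.00 kcal/mol.
The trans isomer is lower by 1.11 kcal/mol.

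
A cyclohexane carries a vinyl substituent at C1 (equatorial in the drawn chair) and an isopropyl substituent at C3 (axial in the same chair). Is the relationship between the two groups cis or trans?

trans

C1 and C3 have the same parity, so their axial bonds point in the same direction.
With same-parity carbons, two substituents on the same face are both axial or both equatorial; opposite faces give one of each.
Here the groups are equatorial/axial → opposite face → trans.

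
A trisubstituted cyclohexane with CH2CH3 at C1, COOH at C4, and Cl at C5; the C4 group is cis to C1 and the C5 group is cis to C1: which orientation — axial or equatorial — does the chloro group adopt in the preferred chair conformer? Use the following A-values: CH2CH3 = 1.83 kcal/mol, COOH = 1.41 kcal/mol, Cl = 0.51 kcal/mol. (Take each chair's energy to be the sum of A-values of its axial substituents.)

equatorial

Chair I (ethyl axial, carboxyl equatorial, chloro axial): E = 2.34 kcal/mol.
Chair II (ethyl equatorial, carboxyl axial, chloro equatorial): E = 1.41 kcal/mol.
Chair II is the more stable (lower-energy) conformer, and in that chair the chloro group is equatorial.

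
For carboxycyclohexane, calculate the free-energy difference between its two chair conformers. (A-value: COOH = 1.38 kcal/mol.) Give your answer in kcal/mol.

A monosubstituted cyclohexane has one chair with the carboxyl group axial (E = A = 1.38 kcal/mol) and one with it equatorial (E = 0).
ΔE = 1.38 − 0 = 1.38 kcal/mol.

1.38 kcal/mol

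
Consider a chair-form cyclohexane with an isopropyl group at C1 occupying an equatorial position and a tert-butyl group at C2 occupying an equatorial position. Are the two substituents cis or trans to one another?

C1 and C2 have opposite parity, so their axial bonds point in opposite directions.
With opposite-parity carbons, two substituents on the same face are one axial and one equatorial; opposite faces give both axial or both equatorial.
Here the groups are equatorial/equatorial → opposite face → trans.

trans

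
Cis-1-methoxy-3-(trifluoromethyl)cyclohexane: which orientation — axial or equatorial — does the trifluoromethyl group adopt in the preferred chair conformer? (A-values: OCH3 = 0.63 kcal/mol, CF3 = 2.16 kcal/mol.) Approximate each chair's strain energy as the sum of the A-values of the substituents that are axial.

C1 and C3 have the same parity, so for the cis isomer the two substituents are e,e in one chair and a,a in the other.
Chair I (methoxy axial, trifluoromethyl axial): E = 2.79 kcal/mol.
Chair II (methoxy equatorial, trifluoromethyl equatorial): E = 0.00 kcal/mol.
Chair II is the more stable (lower-energy) conformer, and in that chair the trifluoromethyl group is equatorial.

equatorial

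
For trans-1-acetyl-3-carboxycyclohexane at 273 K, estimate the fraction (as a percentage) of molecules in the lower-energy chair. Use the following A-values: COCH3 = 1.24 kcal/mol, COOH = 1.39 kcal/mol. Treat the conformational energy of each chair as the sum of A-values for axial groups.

56.9%

C1 and C3 have the same parity, so for the trans isomer the two substituents are one axial and one equatorial in each chair.
Chair I (acetyl axial, carboxyl equatorial): E = 1.24 kcal/mol; chair II (acetyl equatorial, carboxyl axial): E = 1.39 kcal/mol.
ΔG = 0.15 kcal/mol between the two chairs.
K = exp(ΔG/RT) with R = 1.987×10⁻³ kcal mol⁻¹ K⁻¹ and T = 273 K gives K ≈ 1.32.
Fraction in the lower-energy chair = K/(K+1) = 56.9%.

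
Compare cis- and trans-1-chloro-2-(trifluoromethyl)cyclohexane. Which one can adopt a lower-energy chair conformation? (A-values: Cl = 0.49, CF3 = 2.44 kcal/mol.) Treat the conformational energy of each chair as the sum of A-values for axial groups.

At 1,2 positions (parity opposite): cis → (a,e or e,a); trans → (e,e or a,a).
Best chair for cis: E = 0.49 kcal/mol; best chair for trans: E = 0.00 kcal/mol.
The trans isomer is lower by 0.49 kcal/mol.

trans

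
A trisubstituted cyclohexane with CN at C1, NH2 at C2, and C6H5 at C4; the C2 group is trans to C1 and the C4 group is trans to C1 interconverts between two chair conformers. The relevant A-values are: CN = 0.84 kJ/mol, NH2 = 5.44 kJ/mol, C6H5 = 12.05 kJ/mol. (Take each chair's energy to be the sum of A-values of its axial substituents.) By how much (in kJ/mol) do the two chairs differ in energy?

18.33 kJ/mol

Chair I (cyano axial, amino axial, phenyl axial): E = 18.33 kJ/mol.
Chair II (cyano equatorial, amino equatorial, phenyl equatorial): E = 0.00 kJ/mol.
ΔE = 18.33 − 0.00 = 18.33 kJ/mol; chair II is more stable.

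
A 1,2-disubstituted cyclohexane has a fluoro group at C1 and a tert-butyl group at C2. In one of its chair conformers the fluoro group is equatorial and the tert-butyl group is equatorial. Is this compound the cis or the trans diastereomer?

C1 and C2 have opposite parity, so their axial bonds point in opposite directions.
With opposite-parity carbons, two substituents on the same face are one axial and one equatorial; opposite faces give both axial or both equatorial.
Here the groups are equatorial/equatorial → opposite face → trans.

trans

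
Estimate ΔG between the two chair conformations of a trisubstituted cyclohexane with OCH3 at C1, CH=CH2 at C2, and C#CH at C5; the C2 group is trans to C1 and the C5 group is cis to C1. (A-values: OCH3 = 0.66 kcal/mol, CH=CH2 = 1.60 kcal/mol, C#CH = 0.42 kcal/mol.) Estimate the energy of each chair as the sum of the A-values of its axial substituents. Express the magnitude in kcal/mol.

Chair I (methoxy axial, vinyl axial, ethynyl axial): E = 2.68 kcal/mol.
Chair II (methoxy equatorial, vinyl equatorial, ethynyl equatorial): E = 0.00 kcal/mol.
ΔE = 2.68 − 0.00 = 2.68 kcal/mol; chair II is more stable.

2.68 kcal/mol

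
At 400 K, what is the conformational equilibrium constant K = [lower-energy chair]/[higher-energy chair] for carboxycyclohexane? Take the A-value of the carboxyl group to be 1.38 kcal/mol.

One chair has the carboxyl group axial (E = 1.38 kcal/mol) and the other has it equatorial (E = 0).
ΔG = 1.38 kcal/mol between the two chairs.
K = exp(ΔG/RT) with R = 1.987×10⁻³ kcal mol⁻¹ K⁻¹ and T = 400 K gives K ≈ 5.68.

K ≈ 5.68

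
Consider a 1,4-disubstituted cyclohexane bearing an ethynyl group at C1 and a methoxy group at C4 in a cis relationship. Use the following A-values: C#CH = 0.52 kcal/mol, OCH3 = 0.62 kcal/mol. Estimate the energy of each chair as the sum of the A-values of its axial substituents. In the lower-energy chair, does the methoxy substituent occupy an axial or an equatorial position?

equatorial

C1 and C4 have opposite parity, so for the cis isomer the two substituents are one axial and one equatorial in each chair.
Chair I (ethynyl axial, methoxy equatorial): E = 0.52 kcal/mol.
Chair II (ethynyl equatorial, methoxy axial): E = 0.62 kcal/mol.
Chair I is the more stable (lower-energy) conformer, and in that chair the methoxy group is equatorial.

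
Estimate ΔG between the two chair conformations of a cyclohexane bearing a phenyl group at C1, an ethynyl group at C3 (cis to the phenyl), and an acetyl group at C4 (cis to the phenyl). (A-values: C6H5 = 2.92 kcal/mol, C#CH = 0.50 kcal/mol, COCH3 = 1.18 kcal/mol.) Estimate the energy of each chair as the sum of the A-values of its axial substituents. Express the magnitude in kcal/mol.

Chair I (phenyl axial, ethynyl axial, acetyl equatorial): E = 3.42 kcal/mol.
Chair II (phenyl equatorial, ethynyl equatorial, acetyl axial): E = 1.18 kcal/mol.
ΔE = 3.42 − 1.18 = 2.24 kcal/mol; chair II is more stable.

2.24 kcal/mol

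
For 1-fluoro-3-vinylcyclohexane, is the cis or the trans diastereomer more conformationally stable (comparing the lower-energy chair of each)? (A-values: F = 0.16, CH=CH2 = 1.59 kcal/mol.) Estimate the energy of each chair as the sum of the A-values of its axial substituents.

cis

At 1,3 positions (parity same): cis → (e,e or a,a); trans → (a,e or e,a).
Best chair for cis: E = 0.00 kcal/mol; best chair for trans: E = 0.16 kcal/mol.
The cis isomer is lower by 0.16 kcal/mol.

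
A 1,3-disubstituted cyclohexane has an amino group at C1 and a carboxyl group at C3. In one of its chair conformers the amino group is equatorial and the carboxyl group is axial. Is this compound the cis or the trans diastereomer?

C1 and C3 have the same parity, so their axial bonds point in the same direction.
With same-parity carbons, two substituents on the same face are both axial or both equatorial; opposite faces give one of each.
Here the groups are equatorial/axial → opposite face → trans.

trans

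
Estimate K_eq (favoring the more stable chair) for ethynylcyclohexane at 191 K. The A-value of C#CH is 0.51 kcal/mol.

K ≈ 3.83

One chair has the ethynyl group axial (E = 0.51 kcal/mol) and the other has it equatorial (E = 0).
ΔG = 0.51 kcal/mol between the two chairs.
K = exp(ΔG/RT) with R = 1.987×10⁻³ kcal mol⁻¹ K⁻¹ and T = 191 K gives K ≈ 3.83.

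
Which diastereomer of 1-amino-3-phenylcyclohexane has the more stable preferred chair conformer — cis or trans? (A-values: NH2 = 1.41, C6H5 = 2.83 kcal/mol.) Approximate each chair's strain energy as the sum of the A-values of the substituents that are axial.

cis

At 1,3 positions (parity same): cis → (e,e or a,a); trans → (a,e or e,a).
Best chair for cis: E = 0.00 kcal/mol; best chair for trans: E = 1.41 kcal/mol.
The cis isomer is lower by 1.41 kcal/mol.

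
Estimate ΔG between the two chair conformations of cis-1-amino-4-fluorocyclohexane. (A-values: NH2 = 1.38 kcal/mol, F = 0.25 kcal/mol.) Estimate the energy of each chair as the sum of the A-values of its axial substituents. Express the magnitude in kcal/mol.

1.13 kcal/mol

C1 and C4 have opposite parity, so for the cis isomer the two substituents are one axial and one equatorial in each chair.
Chair I (amino axial, fluoro equatorial): E = 1.38 kcal/mol.
Chair II (amino equatorial, fluoro axial): E = 0.25 kcal/mol.
ΔE = 1.38 − 0.25 = 1.13 kcal/mol; chair II is more stable.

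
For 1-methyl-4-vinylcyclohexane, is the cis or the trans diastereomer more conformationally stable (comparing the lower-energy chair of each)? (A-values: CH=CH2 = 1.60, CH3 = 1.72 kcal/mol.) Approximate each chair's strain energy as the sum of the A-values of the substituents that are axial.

trans

At 1,4 positions (parity opposite): cis → (a,e or e,a); trans → (e,e or a,a).
Best chair for cis: E = 1.60 kcal/mol; best chair for trans: E = 0.00 kcal/mol.
The trans isomer is lower by 1.60 kcal/mol.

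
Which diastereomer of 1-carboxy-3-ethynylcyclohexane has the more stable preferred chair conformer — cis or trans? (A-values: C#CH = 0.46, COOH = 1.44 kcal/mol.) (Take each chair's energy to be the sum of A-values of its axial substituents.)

cis

At 1,3 positions (parity same): cis → (e,e or a,a); trans → (a,e or e,a).
Best chair for cis: E = 0.00 kcal/mol; best chair for trans: E = 0.46 kcal/mol.
The cis isomer is lower by 0.46 kcal/mol.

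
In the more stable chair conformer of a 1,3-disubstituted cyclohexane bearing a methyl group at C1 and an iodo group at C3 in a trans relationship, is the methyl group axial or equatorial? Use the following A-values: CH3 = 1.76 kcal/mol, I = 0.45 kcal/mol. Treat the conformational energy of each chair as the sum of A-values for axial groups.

equatorial

C1 and C3 have the same parity, so for the trans isomer the two substituents are one axial and one equatorial in each chair.
Chair I (methyl axial, iodo equatorial): E = 1.76 kcal/mol.
Chair II (methyl equatorial, iodo axial): E = 0.45 kcal/mol.
Chair II is the more stable (lower-energy) conformer, and in that chair the methyl group is equatorial.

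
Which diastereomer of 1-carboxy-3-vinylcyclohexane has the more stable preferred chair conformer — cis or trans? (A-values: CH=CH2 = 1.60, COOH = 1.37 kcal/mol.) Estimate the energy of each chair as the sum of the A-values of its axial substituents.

cis

At 1,3 positions (parity same): cis → (e,e or a,a); trans → (a,e or e,a).
Best chair for cis: E = 0.00 kcal/mol; best chair for trans: E = 1.37 kcal/mol.
The cis isomer is lower by 1.37 kcal/mol.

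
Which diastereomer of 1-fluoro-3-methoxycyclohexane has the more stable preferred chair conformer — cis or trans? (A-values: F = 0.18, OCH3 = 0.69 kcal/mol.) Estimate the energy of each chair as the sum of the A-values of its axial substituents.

cis

At 1,3 positions (parity same): cis → (e,e or a,a); trans → (a,e or e,a).
Best chair for cis: E = 0.00 kcal/mol; best chair for trans: E = 0.18 kcal/mol.
The cis isomer is lower by 0.18 kcal/mol.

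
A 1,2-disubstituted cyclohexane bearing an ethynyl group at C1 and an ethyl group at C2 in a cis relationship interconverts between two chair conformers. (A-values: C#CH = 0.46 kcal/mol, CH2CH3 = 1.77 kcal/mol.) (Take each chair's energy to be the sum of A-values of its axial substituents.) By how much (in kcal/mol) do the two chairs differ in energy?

1.31 kcal/mol

C1 and C2 have opposite parity, so for the cis isomer the two substituents are one axial and one equatorial in each chair.
Chair I (ethynyl axial, ethyl equatorial): E = 0.46 kcal/mol.
Chair II (ethynyl equatorial, ethyl axial): E = 1.77 kcal/mol.
ΔE = 1.77 − 0.46 = 1.31 kcal/mol; chair I is more stable.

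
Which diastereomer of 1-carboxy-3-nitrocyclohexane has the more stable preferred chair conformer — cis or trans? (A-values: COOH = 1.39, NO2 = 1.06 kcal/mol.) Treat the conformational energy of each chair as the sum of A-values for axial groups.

At 1,3 positions (parity same): cis → (e,e or a,a); trans → (a,e or e,a).
Best chair for cis: E = 0.00 kcal/mol; best chair for trans: E = 1.06 kcal/mol.
The cis isomer is lower by 1.06 kcal/mol.

cis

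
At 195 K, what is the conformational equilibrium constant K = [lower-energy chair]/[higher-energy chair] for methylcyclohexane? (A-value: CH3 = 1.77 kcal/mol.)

K ≈ 96.4

One chair has the methyl group axial (E = 1.77 kcal/mol) and the other has it equatorial (E = 0).
ΔG = 1.77 kcal/mol between the two chairs.
K = exp(ΔG/RT) with R = 1.987×10⁻³ kcal mol⁻¹ K⁻¹ and T = 195 K gives K ≈ 96.4.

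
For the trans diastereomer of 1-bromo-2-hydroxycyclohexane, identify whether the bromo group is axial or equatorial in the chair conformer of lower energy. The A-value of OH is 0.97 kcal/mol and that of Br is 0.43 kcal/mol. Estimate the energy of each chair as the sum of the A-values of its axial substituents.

C1 and C2 have opposite parity, so for the trans isomer the two substituents are e,e in one chair and a,a in the other.
Chair I (hydroxyl axial, bromo axial): E = 1.40 kcal/mol.
Chair II (hydroxyl equatorial, bromo equatorial): E = 0.00 kcal/mol.
Chair II is the more stable (lower-energy) conformer, and in that chair the bromo group is equatorial.

equatorial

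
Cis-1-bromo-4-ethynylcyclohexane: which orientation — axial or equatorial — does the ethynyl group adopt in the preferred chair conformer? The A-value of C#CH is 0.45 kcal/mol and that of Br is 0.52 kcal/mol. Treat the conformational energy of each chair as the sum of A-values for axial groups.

axial

C1 and C4 have opposite parity, so for the cis isomer the two substituents are one axial and one equatorial in each chair.
Chair I (ethynyl axial, bromo equatorial): E = 0.45 kcal/mol.
Chair II (ethynyl equatorial, bromo axial): E = 0.52 kcal/mol.
Chair I is the more stable (lower-energy) conformer, and in that chair the ethynyl group is axial.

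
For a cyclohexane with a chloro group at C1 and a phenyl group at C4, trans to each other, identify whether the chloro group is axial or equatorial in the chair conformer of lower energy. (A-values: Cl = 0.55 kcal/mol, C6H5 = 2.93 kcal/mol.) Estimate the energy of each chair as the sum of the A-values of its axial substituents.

equatorial

C1 and C4 have opposite parity, so for the trans isomer the two substituents are e,e in one chair and a,a in the other.
Chair I (chloro axial, phenyl axial): E = 3.48 kcal/mol.
Chair II (chloro equatorial, phenyl equatorial): E = 0.00 kcal/mol.
Chair II is the more stable (lower-energy) conformer, and in that chair the chloro group is equatorial.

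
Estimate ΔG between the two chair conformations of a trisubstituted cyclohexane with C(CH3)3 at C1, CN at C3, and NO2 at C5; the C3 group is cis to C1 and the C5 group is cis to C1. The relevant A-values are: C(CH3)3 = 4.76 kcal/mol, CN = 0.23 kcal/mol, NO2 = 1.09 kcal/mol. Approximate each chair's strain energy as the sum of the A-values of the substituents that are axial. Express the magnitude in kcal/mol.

Chair I (tert-butyl axial, cyano axial, nitro axial): E = 6.08 kcal/mol.
Chair II (tert-butyl equatorial, cyano equatorial, nitro equatorial): E = 0.00 kcal/mol.
ΔE = 6.08 − 0.00 = 6.08 kcal/mol; chair II is more stable.

6.08 kcal/mol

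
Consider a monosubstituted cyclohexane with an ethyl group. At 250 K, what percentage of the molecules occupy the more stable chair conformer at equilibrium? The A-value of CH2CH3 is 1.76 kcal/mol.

97.2%

One chair has the ethyl group axial (E = 1.76 kcal/mol) and the other has it equatorial (E = 0).
ΔG = 1.76 kcal/mol between the two chairs.
K = exp(ΔG/RT) with R = 1.987×10⁻³ kcal mol⁻¹ K⁻¹ and T = 250 K gives K ≈ 34.6.
Fraction in the lower-energy chair = K/(K+1) = 97.2%.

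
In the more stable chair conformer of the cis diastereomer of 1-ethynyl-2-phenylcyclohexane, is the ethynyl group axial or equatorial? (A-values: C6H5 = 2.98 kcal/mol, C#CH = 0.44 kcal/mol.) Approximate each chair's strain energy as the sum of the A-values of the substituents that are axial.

C1 and C2 have opposite parity, so for the cis isomer the two substituents are one axial and one equatorial in each chair.
Chair I (phenyl axial, ethynyl equatorial): E = 2.98 kcal/mol.
Chair II (phenyl equatorial, ethynyl axial): E = 0.44 kcal/mol.
Chair II is the more stable (lower-energy) conformer, and in that chair the ethynyl group is axial.

axial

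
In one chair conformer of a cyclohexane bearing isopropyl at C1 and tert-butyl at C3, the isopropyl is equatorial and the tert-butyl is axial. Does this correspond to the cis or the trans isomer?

C1 and C3 have the same parity, so their axial bonds point in the same direction.
With same-parity carbons, two substituents on the same face are both axial or both equatorial; opposite faces give one of each.
Here the groups are equatorial/axial → opposite face → trans.

trans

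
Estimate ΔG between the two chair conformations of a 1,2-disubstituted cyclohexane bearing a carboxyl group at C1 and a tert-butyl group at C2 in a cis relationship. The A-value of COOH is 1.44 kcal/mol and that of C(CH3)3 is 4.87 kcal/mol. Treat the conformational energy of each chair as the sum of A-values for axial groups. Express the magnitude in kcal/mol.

C1 and C2 have opposite parity, so for the cis isomer the two substituents are one axial and one equatorial in each chair.
Chair I (carboxyl axial, tert-butyl equatorial): E = 1.44 kcal/mol.
Chair II (carboxyl equatorial, tert-butyl axial): E = 4.87 kcal/mol.
ΔE = 4.87 − 1.44 = 3.43 kcal/mol; chair I is more stable.

3.43 kcal/mol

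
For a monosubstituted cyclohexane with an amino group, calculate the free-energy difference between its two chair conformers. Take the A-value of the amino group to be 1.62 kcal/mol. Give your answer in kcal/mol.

A monosubstituted cyclohexane has one chair with the amino group axial (E = A = 1.62 kcal/mol) and one with it equatorial (E = 0).
ΔE = 1.62 − 0 = 1.62 kcal/mol.

1.62 kcal/mol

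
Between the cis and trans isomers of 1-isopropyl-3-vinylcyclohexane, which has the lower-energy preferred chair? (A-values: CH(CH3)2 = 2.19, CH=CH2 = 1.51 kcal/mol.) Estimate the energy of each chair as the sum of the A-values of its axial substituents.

At 1,3 positions (parity same): cis → (e,e or a,a); trans → (a,e or e,a).
Best chair for cis: E = 0.00 kcal/mol; best chair for trans: E = 1.51 kcal/mol.
The cis isomer is lower by 1.51 kcal/mol.

cis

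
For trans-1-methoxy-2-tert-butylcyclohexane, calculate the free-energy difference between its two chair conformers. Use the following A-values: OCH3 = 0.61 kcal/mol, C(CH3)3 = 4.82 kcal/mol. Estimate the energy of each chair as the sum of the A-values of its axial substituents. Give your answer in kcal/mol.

C1 and C2 have opposite parity, so for the trans isomer the two substituents are e,e in one chair and a,a in the other.
Chair I (methoxy axial, tert-butyl axial): E = 5.43 kcal/mol.
Chair II (methoxy equatorial, tert-butyl equatorial): E = 0.00 kcal/mol.
ΔE = 5.43 − 0.00 = 5.43 kcal/mol; chair II is more stable.

5.43 kcal/mol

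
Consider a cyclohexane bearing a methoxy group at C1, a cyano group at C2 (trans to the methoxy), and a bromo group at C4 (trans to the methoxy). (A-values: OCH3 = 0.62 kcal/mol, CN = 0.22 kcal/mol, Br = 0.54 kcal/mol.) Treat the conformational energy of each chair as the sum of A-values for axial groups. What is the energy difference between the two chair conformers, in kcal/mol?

1.38 kcal/mol

Chair I (methoxy axial, cyano axial, bromo axial): E = 1.38 kcal/mol.
Chair II (methoxy equatorial, cyano equatorial, bromo equatorial): E = 0.00 kcal/mol.
ΔE = 1.38 − 0.00 = 1.38 kcal/mol; chair II is more stable.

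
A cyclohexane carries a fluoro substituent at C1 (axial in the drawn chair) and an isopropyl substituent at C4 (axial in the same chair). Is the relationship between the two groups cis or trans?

C1 and C4 have opposite parity, so their axial bonds point in opposite directions.
With opposite-parity carbons, two substituents on the same face are one axial and one equatorial; opposite faces give both axial or both equatorial.
Here the groups are axial/axial → opposite face → trans.

trans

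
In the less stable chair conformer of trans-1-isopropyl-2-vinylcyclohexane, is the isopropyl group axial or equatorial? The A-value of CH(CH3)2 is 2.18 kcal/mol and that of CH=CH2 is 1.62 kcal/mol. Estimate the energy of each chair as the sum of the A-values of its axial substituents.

C1 and C2 have opposite parity, so for the trans isomer the two substituents are e,e in one chair and a,a in the other.
Chair I (isopropyl axial, vinyl axial): E = 3.80 kcal/mol.
Chair II (isopropyl equatorial, vinyl equatorial): E = 0.00 kcal/mol.
Chair I is the less stable (higher-energy) conformer, and in that chair the isopropyl group is axial.

axial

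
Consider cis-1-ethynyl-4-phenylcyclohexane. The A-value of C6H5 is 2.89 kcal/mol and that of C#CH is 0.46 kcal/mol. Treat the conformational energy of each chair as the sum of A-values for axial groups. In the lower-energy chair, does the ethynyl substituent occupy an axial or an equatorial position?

C1 and C4 have opposite parity, so for the cis isomer the two substituents are one axial and one equatorial in each chair.
Chair I (phenyl axial, ethynyl equatorial): E = 2.89 kcal/mol.
Chair II (phenyl equatorial, ethynyl axial): E = 0.46 kcal/mol.
Chair II is the more stable (lower-energy) conformer, and in that chair the ethynyl group is axial.

axial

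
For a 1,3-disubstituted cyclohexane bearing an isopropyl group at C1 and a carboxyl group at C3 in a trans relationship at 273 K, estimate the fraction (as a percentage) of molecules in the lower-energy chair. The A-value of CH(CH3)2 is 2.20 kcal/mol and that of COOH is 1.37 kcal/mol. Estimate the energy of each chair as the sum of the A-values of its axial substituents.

82.2%

C1 and C3 have the same parity, so for the trans isomer the two substituents are one axial and one equatorial in each chair.
Chair I (isopropyl axial, carboxyl equatorial): E = 2.20 kcal/mol; chair II (isopropyl equatorial, carboxyl axial): E = 1.37 kcal/mol.
ΔG = 0.83 kcal/mol between the two chairs.
K = exp(ΔG/RT) with R = 1.987×10⁻³ kcal mol⁻¹ K⁻¹ and T = 273 K gives K ≈ 4.62.
Fraction in the lower-energy chair = K/(K+1) = 82.2%.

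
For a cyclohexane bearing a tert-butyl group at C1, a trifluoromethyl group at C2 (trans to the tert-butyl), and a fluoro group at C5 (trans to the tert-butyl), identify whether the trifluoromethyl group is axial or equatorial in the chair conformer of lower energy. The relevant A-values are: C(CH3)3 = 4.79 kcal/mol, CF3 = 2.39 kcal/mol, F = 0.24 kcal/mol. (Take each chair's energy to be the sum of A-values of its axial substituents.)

equatorial

Chair I (tert-butyl axial, trifluoromethyl axial, fluoro equatorial): E = 7.18 kcal/mol.
Chair II (tert-butyl equatorial, trifluoromethyl equatorial, fluoro axial): E = 0.24 kcal/mol.
Chair II is the more stable (lower-energy) conformer, and in that chair the trifluoromethyl group is equatorial.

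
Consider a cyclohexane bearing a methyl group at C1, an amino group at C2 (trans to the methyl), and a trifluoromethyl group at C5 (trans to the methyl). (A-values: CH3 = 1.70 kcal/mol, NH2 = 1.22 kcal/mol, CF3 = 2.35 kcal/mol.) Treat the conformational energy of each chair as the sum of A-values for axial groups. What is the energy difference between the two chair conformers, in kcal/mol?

Chair I (methyl axial, amino axial, trifluoromethyl equatorial): E = 2.92 kcal/mol.
Chair II (methyl equatorial, amino equatorial, trifluoromethyl axial): E = 2.35 kcal/mol.
ΔE = 2.92 − 2.35 = 0.57 kcal/mol; chair II is more stable.

0.57 kcal/mol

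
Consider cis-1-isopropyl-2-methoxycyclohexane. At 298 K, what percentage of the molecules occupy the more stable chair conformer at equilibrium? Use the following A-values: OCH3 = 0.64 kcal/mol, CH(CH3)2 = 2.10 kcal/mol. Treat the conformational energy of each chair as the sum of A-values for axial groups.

C1 and C2 have opposite parity, so for the cis isomer the two substituents are one axial and one equatorial in each chair.
Chair I (methoxy axial, isopropyl equatorial): E = 0.64 kcal/mol; chair II (methoxy equatorial, isopropyl axial): E = 2.10 kcal/mol.
ΔG = 1.46 kcal/mol between the two chairs.
K = exp(ΔG/RT) with R = 1.987×10⁻³ kcal mol⁻¹ K⁻¹ and T = 298 K gives K ≈ 11.8.
Fraction in the lower-energy chair = K/(K+1) = 92.2%.

92.2%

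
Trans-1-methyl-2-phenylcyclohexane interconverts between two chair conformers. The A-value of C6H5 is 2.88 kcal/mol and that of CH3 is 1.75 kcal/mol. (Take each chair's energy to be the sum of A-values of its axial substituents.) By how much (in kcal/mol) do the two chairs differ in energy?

C1 and C2 have opposite parity, so for the trans isomer the two substituents are e,e in one chair and a,a in the other.
Chair I (phenyl axial, methyl axial): E = 4.63 kcal/mol.
Chair II (phenyl equatorial, methyl equatorial): E = 0.00 kcal/mol.
ΔE = 4.63 − 0.00 = 4.63 kcal/mol; chair II is more stable.

4.63 kcal/mol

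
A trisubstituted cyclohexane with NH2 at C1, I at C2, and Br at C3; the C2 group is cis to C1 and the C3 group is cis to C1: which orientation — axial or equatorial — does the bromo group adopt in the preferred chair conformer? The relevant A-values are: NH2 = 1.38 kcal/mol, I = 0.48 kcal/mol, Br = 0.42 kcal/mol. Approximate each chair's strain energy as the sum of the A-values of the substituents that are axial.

equatorial

Chair I (amino axial, iodo equatorial, bromo axial): E = 1.80 kcal/mol.
Chair II (amino equatorial, iodo axial, bromo equatorial): E = 0.48 kcal/mol.
Chair II is the more stable (lower-energy) conformer, and in that chair the bromo group is equatorial.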